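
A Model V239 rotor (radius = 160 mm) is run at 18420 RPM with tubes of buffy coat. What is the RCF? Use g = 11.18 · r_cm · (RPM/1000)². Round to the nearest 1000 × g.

≈ 61000 g

r = 160 mm = 16.0 cm
RCF = 11.18 × r × (N/1000)²
RCF = 11.18 × 16 × (18.42)² = 11.18 × 16 × 339.2964 ≈ 60,693.3 × g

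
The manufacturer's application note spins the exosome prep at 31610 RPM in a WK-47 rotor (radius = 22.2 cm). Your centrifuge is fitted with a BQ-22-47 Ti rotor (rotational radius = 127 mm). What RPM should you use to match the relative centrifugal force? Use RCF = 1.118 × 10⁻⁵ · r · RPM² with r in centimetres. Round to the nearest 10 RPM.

RCF = 1.118 × 10⁻⁵ × r × N²
RCF_original = 1.118 × 10⁻⁵ × 22.2 × (31610)² = 1.118 × 10⁻⁵ × 22.2 × 999,192,100 ≈ 247,995.5 × g
Your rotor: r = 127 mm = 12.7 cm
247,995.5 = 1.118 × 10⁻⁵ × 12.7 × N²
N² = 247,995.5 / (14.1986 × 10⁻⁵) = 1,746,619,385
N ≈ √1,746,619,385 ≈ 41,792.6

≈ 41790 RPM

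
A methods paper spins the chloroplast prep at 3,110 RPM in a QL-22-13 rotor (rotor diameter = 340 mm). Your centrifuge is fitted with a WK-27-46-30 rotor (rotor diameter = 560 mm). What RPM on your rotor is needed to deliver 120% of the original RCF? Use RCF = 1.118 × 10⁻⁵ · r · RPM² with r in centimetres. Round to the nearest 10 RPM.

Original rotor: r = 340 mm / 2 = 170 mm = 17 cm
RCF_original = 1.118 × 10⁻⁵ × 17 × (3110)² = 1.118 × 10⁻⁵ × 17 × 9,672,100 ≈ 1,838.3 × g
Target RCF = 1.2 × 1,838.3 ≈ 2,206 × g
Your rotor: r = 560 mm / 2 = 280 mm = 28 cm
2,206 = 1.118 × 10⁻⁵ × 28 × N²
N² = 2,206 / (31.304 × 10⁻⁵) = 7,047,023
N ≈ √7,047,023 ≈ 2,654.6

2650 RPM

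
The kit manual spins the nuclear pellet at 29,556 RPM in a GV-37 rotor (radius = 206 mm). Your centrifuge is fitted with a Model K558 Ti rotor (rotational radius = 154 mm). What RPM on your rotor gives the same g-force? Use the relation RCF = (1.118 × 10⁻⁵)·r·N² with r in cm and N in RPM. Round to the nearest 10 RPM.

≈ 34180 RPM

Original rotor: r = 206 mm = 20.6 cm
RCF_original = 1.118 × 10⁻⁵ × 20.6 × (29556)² = 1.118 × 10⁻⁵ × 20.6 × 873,557,136 ≈ 201,187.2 × g
Your rotor: r = 154 mm = 15.4 cm
201,187.2 = 1.118 × 10⁻⁵ × 15.4 × N²
N² = 201,187.2 / (17.2172 × 10⁻⁵) = 1,168,524,499
N ≈ √1,168,524,499 ≈ 34,183.7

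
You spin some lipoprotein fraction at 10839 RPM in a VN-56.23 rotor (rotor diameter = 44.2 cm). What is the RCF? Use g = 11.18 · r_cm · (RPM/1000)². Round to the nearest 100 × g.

≈ 29000 ×g

r = 44.2 / 2 = 22.1 cm
RCF = 11.18 × 22.1 × (10.839)² = 11.18 × 22.1 × 117.483921 ≈ 29,027.7 × g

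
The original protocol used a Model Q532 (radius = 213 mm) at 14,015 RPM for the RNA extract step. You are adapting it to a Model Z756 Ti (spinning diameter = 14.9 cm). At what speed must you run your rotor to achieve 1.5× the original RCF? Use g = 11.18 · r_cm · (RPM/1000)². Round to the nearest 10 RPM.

≈ 29020 RPM

Original rotor: r = 213 mm = 21.3 cm
RCF_original = 11.18 × 21.3 × (14.015)² = 11.18 × 21.3 × 196.420225 ≈ 46,774.3 × g
Target RCF = 1.5 × 46,774.3 ≈ 70,161.5 × g
Your rotor: r = 14.9 / 2 = 7.45 cm
70,161.5 = 11.18 × 7.45 × (N/1000)²
(N/1000)² = 70,161.5 / 83.291 = 842.3659
N = 1000 × √842.3659 ≈ 29,023.5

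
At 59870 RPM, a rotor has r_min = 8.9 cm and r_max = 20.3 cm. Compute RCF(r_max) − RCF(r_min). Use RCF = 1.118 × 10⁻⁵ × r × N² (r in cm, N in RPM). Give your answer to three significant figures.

≈ 457000 x g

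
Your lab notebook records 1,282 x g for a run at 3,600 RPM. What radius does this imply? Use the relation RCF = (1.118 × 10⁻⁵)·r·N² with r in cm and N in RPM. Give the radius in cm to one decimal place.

≈ 8.8 cm

RCF = 1.118 × 10⁻⁵ × r × N²
1282 = 1.118 × 10⁻⁵ × r × (3600)²
r = 1282 / (1.118 × 10⁻⁵ × 12,960,000) = 1282 / 144.8928 ≈ 8.848 cm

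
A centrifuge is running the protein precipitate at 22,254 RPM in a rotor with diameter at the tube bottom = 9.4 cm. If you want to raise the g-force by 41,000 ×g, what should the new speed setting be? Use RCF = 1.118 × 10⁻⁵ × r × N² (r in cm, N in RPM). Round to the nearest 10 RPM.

N₂ ≈ 35710 RPM

r = 9.4 / 2 = 4.7 cm
Current RCF = 1.118 × 10⁻⁵ × 4.7 × (22254)² = 1.118 × 10⁻⁵ × 4.7 × 495,240,516 ≈ 26,022.9 × g
Target RCF = 26,022.9 + 41,000 = 67,022.9 × g
N² = 67,022.9 / (5.2546 × 10⁻⁵) = 1,275,509,078
N ≈ √1,275,509,078 ≈ 35,714.3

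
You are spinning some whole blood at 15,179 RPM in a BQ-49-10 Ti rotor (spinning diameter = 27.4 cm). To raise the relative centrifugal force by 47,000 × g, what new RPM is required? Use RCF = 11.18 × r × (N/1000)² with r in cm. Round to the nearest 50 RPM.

≈ 23200 RPM

r = 27.4 / 2 = 13.7 cm
Current RCF = 11.18 × 13.7 × (15.179)² = 11.18 × 13.7 × 230.402041 ≈ 35,289.8 × g
Target RCF = 35,289.8 + 47,000 = 82,289.8 × g
(N/1000)² = 82,289.8 / 153.166 = 537.2589
N = 1000 × √537.2589 ≈ 23,178.8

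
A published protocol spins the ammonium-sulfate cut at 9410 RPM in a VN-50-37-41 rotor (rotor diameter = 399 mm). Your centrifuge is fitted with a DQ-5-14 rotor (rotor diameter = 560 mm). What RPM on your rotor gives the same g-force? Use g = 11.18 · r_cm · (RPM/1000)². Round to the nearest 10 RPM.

7940 RPM

Original rotor: r = 399 mm / 2 = 199.5 mm = 19.95 cm
RCF_original = 11.18 × 19.95 × (9.41)² = 11.18 × 19.95 × 88.5481 ≈ 19,749.9 × g
Your rotor: r = 560 mm / 2 = 280 mm = 28 cm
19,749.9 = 11.18 × 28 × (N/1000)²
(N/1000)² = 19,749.9 / 313.04 = 63.09066
N = 1000 × √63.09066 ≈ 7,943.0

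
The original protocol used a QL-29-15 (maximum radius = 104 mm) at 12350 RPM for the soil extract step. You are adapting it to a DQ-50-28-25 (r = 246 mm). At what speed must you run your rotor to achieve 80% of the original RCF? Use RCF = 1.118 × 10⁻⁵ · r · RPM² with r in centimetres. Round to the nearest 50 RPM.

≈ 7200 RPM

Original rotor: r = 104 mm = 10.4 cm
RCF = 1.118 × 10⁻⁵ × r × N²
RCF_original = 1.118 × 10⁻⁵ × 10.4 × (12350)² = 1.118 × 10⁻⁵ × 10.4 × 152,522,500 ≈ 17,734.1 × g
Target RCF = 0.8 × 17,734.1 ≈ 14,187.3 × g
Your rotor: r = 246 mm = 24.6 cm
14,187.3 = 1.118 × 10⁻⁵ × 24.6 × N²
N² = 14,187.3 / (27.5028 × 10⁻⁵) = 51,584,930
N ≈ √51,584,930 ≈ 7,182.3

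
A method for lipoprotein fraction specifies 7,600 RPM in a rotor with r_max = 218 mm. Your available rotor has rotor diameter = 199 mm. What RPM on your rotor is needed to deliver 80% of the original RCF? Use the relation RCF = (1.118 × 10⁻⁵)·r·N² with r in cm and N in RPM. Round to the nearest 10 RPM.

10060 RPM

Original rotor: r = 218 mm = 21.8 cm
RCF_original = 1.118 × 10⁻⁵ × 21.8 × (7600)² = 1.118 × 10⁻⁵ × 21.8 × 57,760,000 ≈ 14,077.5 × g
Target RCF = 0.8 × 14,077.5 ≈ 11,262 × g
Your rotor: r = 199 mm / 2 = 99.5 mm = 9.95 cm
11,262 = 1.118 × 10⁻⁵ × 9.95 × N²
N² = 11,262 / (11.1241 × 10⁻⁵) = 101,239,651
N ≈ √101,239,651 ≈ 10,061.8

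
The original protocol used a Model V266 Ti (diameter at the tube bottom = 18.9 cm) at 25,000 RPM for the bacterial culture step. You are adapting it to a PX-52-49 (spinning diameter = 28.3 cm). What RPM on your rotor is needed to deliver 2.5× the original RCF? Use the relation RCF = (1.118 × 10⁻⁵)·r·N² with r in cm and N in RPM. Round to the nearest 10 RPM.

Original rotor: r = 18.9 / 2 = 9.45 cm
RCF = 1.118 × 10⁻⁵ × r × N²
RCF_original = 1.118 × 10⁻⁵ × 9.45 × (25000)² = 1.118 × 10⁻⁵ × 9.45 × 625,000,000 ≈ 66,031.9 × g
Target RCF = 2.5 × 66,031.9 ≈ 165,079.8 × g
Your rotor: r = 28.3 / 2 = 14.15 cm
165,079.8 = 1.118 × 10⁻⁵ × 14.15 × N²
N² = 165,079.8 / (15.8197 × 10⁻⁵) = 1,043,507,778
N ≈ √1,043,507,778 ≈ 32,303.4

≈ 32300 RPM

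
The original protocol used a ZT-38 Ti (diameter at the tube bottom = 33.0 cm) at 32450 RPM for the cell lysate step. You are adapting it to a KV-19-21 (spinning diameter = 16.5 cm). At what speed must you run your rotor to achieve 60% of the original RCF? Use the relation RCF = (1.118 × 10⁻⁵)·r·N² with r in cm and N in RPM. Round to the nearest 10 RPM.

≈ 35550 RPM

Original rotor: r = 33.0 / 2 = 16.5 cm
RCF_original = 1.118 × 10⁻⁵ × 16.5 × (32450)² = 1.118 × 10⁻⁵ × 16.5 × 1,053,002,500 ≈ 194,247.4 × g
Target RCF = 0.6 × 194,247.4 ≈ 116,548.4 × g
Your rotor: r = 16.5 / 2 = 8.25 cm
116,548.4 = 1.118 × 10⁻⁵ × 8.25 × N²
N² = 116,548.4 / (9.2235 × 10⁻⁵) = 1,263,602,754
N ≈ √1,263,602,754 ≈ 35,547.2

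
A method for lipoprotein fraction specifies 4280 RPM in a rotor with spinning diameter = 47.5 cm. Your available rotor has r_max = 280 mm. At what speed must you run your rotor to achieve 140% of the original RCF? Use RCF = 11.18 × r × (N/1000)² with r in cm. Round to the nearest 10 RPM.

Original rotor: r = 47.5 / 2 = 23.75 cm
RCF = 11.18 × r × (N/1000)²
RCF_original = 11.18 × 23.75 × (4.28)² = 11.18 × 23.75 × 18.3184 ≈ 4,864 × g
Target RCF = 1.4 × 4,864 ≈ 6,809.6 × g
Your rotor: r = 280 mm = 28.0 cm
6,809.6 = 11.18 × 28 × (N/1000)²
(N/1000)² = 6,809.6 / 313.04 = 21.75313
N = 1000 × √21.75313 ≈ 4,664.0

≈ 4660 RPM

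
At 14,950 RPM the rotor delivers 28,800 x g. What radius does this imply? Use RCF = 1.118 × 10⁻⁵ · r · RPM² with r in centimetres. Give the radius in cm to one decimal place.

≈ 11.5 cm

28800 = 1.118 × 10⁻⁵ × r × (14950)²
r = 28800 / (1.118 × 10⁻⁵ × 223,502,500) = 28800 / 2498.758 ≈ 11.526 cm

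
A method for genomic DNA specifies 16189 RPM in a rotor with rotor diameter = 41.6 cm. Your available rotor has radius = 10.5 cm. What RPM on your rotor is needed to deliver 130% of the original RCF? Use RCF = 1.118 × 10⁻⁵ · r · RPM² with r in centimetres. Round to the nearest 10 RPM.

Original rotor: r = 41.6 / 2 = 20.8 cm
RCF_original = 1.118 × 10⁻⁵ × 20.8 × (16189)² = 1.118 × 10⁻⁵ × 20.8 × 262,083,721 ≈ 60,946 × g
Target RCF = 1.3 × 60,946 ≈ 79,229.8 × g
79,229.8 = 1.118 × 10⁻⁵ × 10.5 × N²
N² = 79,229.8 / (11.739 × 10⁻⁵) = 674,928,018
N ≈ √674,928,018 ≈ 25,979.4

≈ 25980 RPM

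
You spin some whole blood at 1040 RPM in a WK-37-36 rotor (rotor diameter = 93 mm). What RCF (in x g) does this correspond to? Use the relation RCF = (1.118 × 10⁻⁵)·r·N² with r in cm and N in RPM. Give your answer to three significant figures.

r = 93 mm / 2 = 46.5 mm = 4.65 cm
RCF = 1.118 × 10⁻⁵ × 4.65 × (1040)² = 1.118 × 10⁻⁵ × 4.65 × 1,081,600 ≈ 56.2 × g

RCF ≈ 56.2 x g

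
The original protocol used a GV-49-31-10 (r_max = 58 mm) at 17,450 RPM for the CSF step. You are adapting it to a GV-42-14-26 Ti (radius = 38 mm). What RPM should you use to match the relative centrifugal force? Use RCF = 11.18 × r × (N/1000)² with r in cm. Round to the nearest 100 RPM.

21600 RPM

Original rotor: r = 58 mm = 5.8 cm
RCF_original = 11.18 × 5.8 × (17.45)² = 11.18 × 5.8 × 304.5025 ≈ 19,745.2 × g
Your rotor: r = 38 mm = 3.8 cm
19,745.2 = 11.18 × 3.8 × (N/1000)²
(N/1000)² = 19,745.2 / 42.484 = 464.7679
N = 1000 × √464.7679 ≈ 21,558.5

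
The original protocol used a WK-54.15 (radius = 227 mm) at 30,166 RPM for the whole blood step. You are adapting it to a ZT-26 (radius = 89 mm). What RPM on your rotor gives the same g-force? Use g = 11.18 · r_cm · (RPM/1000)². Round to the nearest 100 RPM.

Original rotor: r = 227 mm = 22.7 cm
RCF_original = 11.18 × 22.7 × (30.166)² = 11.18 × 22.7 × 909.987556 ≈ 230,942.1 × g
Your rotor: r = 89 mm = 8.9 cm
230,942.1 = 11.18 × 8.9 × (N/1000)²
(N/1000)² = 230,942.1 / 99.502 = 2320.979
N = 1000 × √2320.979 ≈ 48,176.5

48200 RPM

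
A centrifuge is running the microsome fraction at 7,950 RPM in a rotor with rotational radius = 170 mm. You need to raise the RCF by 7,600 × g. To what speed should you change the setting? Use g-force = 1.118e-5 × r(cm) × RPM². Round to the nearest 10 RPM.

≈ 10160 RPM

r = 170 mm = 17.0 cm
Current RCF = 1.118 × 10⁻⁵ × 17 × (7950)² = 1.118 × 10⁻⁵ × 17 × 63,202,500 ≈ 12,012.3 × g
Target RCF = 12,012.3 + 7,600 = 19,612.3 × g
N² = 19,612.3 / (19.006 × 10⁻⁵) = 103,190,045
N ≈ √103,190,045 ≈ 10,158.3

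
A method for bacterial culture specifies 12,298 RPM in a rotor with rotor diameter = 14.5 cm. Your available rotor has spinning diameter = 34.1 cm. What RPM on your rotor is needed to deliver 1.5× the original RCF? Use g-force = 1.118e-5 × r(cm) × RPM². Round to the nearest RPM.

9822 RPM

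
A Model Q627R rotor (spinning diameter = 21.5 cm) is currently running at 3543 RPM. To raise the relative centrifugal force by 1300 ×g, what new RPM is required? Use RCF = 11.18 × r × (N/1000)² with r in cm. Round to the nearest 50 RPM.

r = 21.5 / 2 = 10.75 cm
Current RCF = 11.18 × 10.75 × (3.543)² = 11.18 × 10.75 × 12.552849 ≈ 1,508.7 × g
Target RCF = 1,508.7 + 1,300 = 2,808.7 × g
(N/1000)² = 2,808.7 / 120.185 = 23.3698
N = 1000 × √23.3698 ≈ 4,834.2

≈ 4850 RPM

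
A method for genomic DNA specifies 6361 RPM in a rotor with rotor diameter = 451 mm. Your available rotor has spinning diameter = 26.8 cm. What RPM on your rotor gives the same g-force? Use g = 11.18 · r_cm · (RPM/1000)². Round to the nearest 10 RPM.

Original rotor: r = 451 mm / 2 = 225.5 mm = 22.55 cm
RCF = 11.18 × r × (N/1000)²
RCF_original = 11.18 × 22.55 × (6.361)² = 11.18 × 22.55 × 40.462321 ≈ 10,200.9 × g
Your rotor: r = 26.8 / 2 = 13.4 cm
10,200.9 = 11.18 × 13.4 × (N/1000)²
(N/1000)² = 10,200.9 / 149.812 = 68.09134
N = 1000 × √68.09134 ≈ 8,251.7

8250 RPM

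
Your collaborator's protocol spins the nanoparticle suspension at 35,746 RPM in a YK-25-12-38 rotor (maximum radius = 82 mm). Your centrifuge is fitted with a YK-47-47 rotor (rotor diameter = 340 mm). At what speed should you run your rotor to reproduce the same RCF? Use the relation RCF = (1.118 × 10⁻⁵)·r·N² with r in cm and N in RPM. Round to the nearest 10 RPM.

≈ 24830 RPM

Original rotor: r = 82 mm = 8.2 cm
RCF = 1.118 × 10⁻⁵ × r × N²
RCF_original = 1.118 × 10⁻⁵ × 8.2 × (35746)² = 1.118 × 10⁻⁵ × 8.2 × 1,277,776,516 ≈ 117,141.4 × g
Your rotor: r = 340 mm / 2 = 170 mm = 17 cm
117,141.4 = 1.118 × 10⁻⁵ × 17 × N²
N² = 117,141.4 / (19.006 × 10⁻⁵) = 616,339,051
N ≈ √616,339,051 ≈ 24,826.2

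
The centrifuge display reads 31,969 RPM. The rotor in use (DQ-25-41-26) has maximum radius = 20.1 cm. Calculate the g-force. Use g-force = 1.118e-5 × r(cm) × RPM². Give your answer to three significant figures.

RCF = 1.118 × 10⁻⁵ × r × N²
RCF = 1.118 × 10⁻⁵ × 20.1 × (31969)² = 1.118 × 10⁻⁵ × 20.1 × 1,022,016,961 ≈ 229,665.6 × g

RCF ≈ 230000 x g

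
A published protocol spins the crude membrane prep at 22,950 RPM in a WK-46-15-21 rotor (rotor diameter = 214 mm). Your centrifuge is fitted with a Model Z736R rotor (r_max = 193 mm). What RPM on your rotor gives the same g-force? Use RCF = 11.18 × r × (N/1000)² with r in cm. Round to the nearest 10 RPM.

Original rotor: r = 214 mm / 2 = 107 mm = 10.7 cm
RCF = 11.18 × r × (N/1000)²
RCF_original = 11.18 × 10.7 × (22.95)² = 11.18 × 10.7 × 526.7025 ≈ 63,007.3 × g
Your rotor: r = 193 mm = 19.3 cm
63,007.3 = 11.18 × 19.3 × (N/1000)²
(N/1000)² = 63,007.3 / 215.774 = 292.006
N = 1000 × √292.006 ≈ 17,088.2

17090 RPM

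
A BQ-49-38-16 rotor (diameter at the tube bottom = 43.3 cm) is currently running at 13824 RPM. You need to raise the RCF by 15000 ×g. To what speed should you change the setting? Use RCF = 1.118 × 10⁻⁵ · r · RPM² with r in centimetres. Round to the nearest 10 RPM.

15910 RPM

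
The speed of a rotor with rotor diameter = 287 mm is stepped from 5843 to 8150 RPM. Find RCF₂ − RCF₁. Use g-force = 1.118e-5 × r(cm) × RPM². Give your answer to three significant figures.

5180 x g

r = 287 mm / 2 = 143.5 mm = 14.35 cm
RCF₁ = 1.118 × 10⁻⁵ × 14.35 × (5843)² = 1.118 × 10⁻⁵ × 14.35 × 34,140,649 ≈ 5,477.3 × g
RCF₂ = 1.118 × 10⁻⁵ × 14.35 × (8150)² = 1.118 × 10⁻⁵ × 14.35 × 66,422,500 ≈ 10,656.4 × g
Increase = 10,656.4 − 5,477.3 = 5,179.1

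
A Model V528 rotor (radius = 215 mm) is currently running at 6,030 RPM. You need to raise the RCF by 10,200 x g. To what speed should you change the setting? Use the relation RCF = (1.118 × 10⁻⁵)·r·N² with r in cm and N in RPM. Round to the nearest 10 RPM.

r = 215 mm = 21.5 cm
Current RCF = 1.118 × 10⁻⁵ × 21.5 × (6030)² = 1.118 × 10⁻⁵ × 21.5 × 36,360,900 ≈ 8,740.1 × g
Target RCF = 8,740.1 + 10,200 = 18,940.1 × g
N² = 18,940.1 / (24.037 × 10⁻⁵) = 78,795,607
N ≈ √78,795,607 ≈ 8,876.7

8880 RPM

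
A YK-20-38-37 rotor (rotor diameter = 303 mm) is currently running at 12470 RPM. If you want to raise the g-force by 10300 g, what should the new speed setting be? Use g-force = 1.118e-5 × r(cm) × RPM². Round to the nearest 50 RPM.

N₂ ≈ 14700 RPM

r = 303 mm / 2 = 151.5 mm = 15.15 cm
Current RCF = 1.118 × 10⁻⁵ × 15.15 × (12470)² = 1.118 × 10⁻⁵ × 15.15 × 155,500,900 ≈ 26,338.3 × g
Target RCF = 26,338.3 + 10,300 = 36,638.3 × g
N² = 36,638.3 / (16.9377 × 10⁻⁵) = 216,312,132
N ≈ √216,312,132 ≈ 14,707.6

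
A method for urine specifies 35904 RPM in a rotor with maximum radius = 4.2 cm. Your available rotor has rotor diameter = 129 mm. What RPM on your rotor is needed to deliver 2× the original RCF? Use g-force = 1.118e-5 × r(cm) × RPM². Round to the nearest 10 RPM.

RCF_original = 1.118 × 10⁻⁵ × 4.2 × (35904)² = 1.118 × 10⁻⁵ × 4.2 × 1,289,097,216 ≈ 60,530.8 × g
Target RCF = 2 × 60,530.8 ≈ 121,061.6 × g
Your rotor: r = 129 mm / 2 = 64.5 mm = 6.45 cm
121,061.6 = 1.118 × 10⁻⁵ × 6.45 × N²
N² = 121,061.6 / (7.2111 × 10⁻⁵) = 1,678,822,926
N ≈ √1,678,822,926 ≈ 40,973.4

≈ 40970 RPM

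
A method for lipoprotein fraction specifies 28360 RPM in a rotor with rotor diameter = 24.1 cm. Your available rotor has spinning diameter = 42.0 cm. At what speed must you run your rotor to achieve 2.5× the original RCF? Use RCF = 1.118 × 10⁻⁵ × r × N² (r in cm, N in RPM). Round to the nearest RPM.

Original rotor: r = 24.1 / 2 = 12.05 cm
RCF_original = 1.118 × 10⁻⁵ × 12.05 × (28360)² = 1.118 × 10⁻⁵ × 12.05 × 804,289,600 ≈ 108,353.1 × g
Target RCF = 2.5 × 108,353.1 ≈ 270,882.8 × g
Your rotor: r = 42.0 / 2 = 21 cm
270,882.8 = 1.118 × 10⁻⁵ × 21 × N²
N² = 270,882.8 / (23.478 × 10⁻⁵) = 1,153,772,894
N ≈ √1,153,772,894 ≈ 33,967.2

33967 RPM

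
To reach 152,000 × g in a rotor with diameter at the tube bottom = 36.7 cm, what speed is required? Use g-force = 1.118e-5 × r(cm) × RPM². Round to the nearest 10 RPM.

N ≈ 27220 RPM

r = 36.7 / 2 = 18.35 cm
RCF = 1.118 × 10⁻⁵ × r × N²
152,000 = 1.118 × 10⁻⁵ × 18.35 × N²
N² = 152,000 / (20.5153 × 10⁻⁵) = 740,910,442
N ≈ √740,910,442 ≈ 27,219.7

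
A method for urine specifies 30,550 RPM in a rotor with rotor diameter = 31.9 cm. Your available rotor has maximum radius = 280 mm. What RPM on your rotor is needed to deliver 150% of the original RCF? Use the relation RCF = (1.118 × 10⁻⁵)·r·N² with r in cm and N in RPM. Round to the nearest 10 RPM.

≈ 28240 RPM

Original rotor: r = 31.9 / 2 = 15.95 cm
RCF = 1.118 × 10⁻⁵ × r × N²
RCF_original = 1.118 × 10⁻⁵ × 15.95 × (30550)² = 1.118 × 10⁻⁵ × 15.95 × 933,302,500 ≈ 166,427.4 × g
Target RCF = 1.5 × 166,427.4 ≈ 249,641.1 × g
Your rotor: r = 280 mm = 28.0 cm
249,641.1 = 1.118 × 10⁻⁵ × 28 × N²
N² = 249,641.1 / (31.304 × 10⁻⁵) = 797,473,486
N ≈ √797,473,486 ≈ 28,239.6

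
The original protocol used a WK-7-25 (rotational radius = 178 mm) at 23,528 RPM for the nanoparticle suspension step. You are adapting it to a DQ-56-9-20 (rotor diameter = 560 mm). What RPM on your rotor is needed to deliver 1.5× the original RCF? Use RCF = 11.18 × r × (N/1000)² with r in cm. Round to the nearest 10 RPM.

Original rotor: r = 178 mm = 17.8 cm
RCF_original = 11.18 × 17.8 × (23.528)² = 11.18 × 17.8 × 553.566784 ≈ 110,162 × g
Target RCF = 1.5 × 110,162 ≈ 165,243 × g
Your rotor: r = 560 mm / 2 = 280 mm = 28 cm
165,243 = 11.18 × 28 × (N/1000)²
(N/1000)² = 165,243 / 313.04 = 527.8654
N = 1000 × √527.8654 ≈ 22,975.3

22980 RPM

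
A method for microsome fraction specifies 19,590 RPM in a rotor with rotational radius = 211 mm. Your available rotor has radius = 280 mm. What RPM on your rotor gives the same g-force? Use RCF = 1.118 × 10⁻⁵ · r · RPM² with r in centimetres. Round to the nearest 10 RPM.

Original rotor: r = 211 mm = 21.1 cm
RCF_original = 1.118 × 10⁻⁵ × 21.1 × (19590)² = 1.118 × 10⁻⁵ × 21.1 × 383,768,100 ≈ 90,530.1 × g
Your rotor: r = 280 mm = 28.0 cm
90,530.1 = 1.118 × 10⁻⁵ × 28 × N²
N² = 90,530.1 / (31.304 × 10⁻⁵) = 289,196,588
N ≈ √289,196,588 ≈ 17,005.8

≈ 17010 RPM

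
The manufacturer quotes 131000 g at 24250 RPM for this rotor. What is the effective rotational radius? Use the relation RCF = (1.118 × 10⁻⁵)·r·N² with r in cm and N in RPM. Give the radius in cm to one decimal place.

19.9 cm

131000 = 1.118 × 10⁻⁵ × r × (24250)²
r = 131000 / (1.118 × 10⁻⁵ × 588,062,500) = 131000 / 6574.539 ≈ 19.925 cm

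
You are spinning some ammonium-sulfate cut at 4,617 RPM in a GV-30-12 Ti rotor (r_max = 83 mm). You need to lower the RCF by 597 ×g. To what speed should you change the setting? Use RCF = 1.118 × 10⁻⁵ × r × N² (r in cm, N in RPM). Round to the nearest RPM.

≈ 3858 RPM

r = 83 mm = 8.3 cm
Current RCF = 1.118 × 10⁻⁵ × 8.3 × (4617)² = 1.118 × 10⁻⁵ × 8.3 × 21,316,689 ≈ 1,978.1 × g
Target RCF = 1,978.1 − 597 = 1,381.1 × g
N² = 1,381.1 / (9.2794 × 10⁻⁵) = 14,883,505
N ≈ √14,883,505 ≈ 3,857.9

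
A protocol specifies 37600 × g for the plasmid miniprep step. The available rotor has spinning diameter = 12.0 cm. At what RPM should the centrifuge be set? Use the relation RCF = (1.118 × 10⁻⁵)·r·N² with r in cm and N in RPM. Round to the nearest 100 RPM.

r = 12.0 / 2 = 6 cm
37,600 = 1.118 × 10⁻⁵ × 6 × N²
N² = 37,600 / (6.708 × 10⁻⁵) = 560,524,747
N ≈ √560,524,747 ≈ 23,675.4

≈ 23700 RPM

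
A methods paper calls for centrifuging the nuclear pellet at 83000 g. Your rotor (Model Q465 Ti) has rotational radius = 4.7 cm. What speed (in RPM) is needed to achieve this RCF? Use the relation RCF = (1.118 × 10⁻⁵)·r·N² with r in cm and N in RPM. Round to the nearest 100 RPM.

39700 RPM

RCF = 1.118 × 10⁻⁵ × r × N²
83,000 = 1.118 × 10⁻⁵ × 4.7 × N²
N² = 83,000 / (5.2546 × 10⁻⁵) = 1,579,568,378
N ≈ √1,579,568,378 ≈ 39,743.8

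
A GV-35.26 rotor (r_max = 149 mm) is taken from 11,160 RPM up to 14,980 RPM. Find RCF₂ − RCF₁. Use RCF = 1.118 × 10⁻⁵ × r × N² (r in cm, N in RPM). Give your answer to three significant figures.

≈ 16600 ×g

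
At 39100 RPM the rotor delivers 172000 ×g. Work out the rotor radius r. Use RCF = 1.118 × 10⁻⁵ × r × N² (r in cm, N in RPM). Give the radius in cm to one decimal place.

r ≈ 10.1 cm

RCF = 1.118 × 10⁻⁵ × r × N²
172000 = 1.118 × 10⁻⁵ × r × (39100)²
r = 172000 / (1.118 × 10⁻⁵ × 1,528,810,000) = 172000 / 17092.1 ≈ 10.063 cm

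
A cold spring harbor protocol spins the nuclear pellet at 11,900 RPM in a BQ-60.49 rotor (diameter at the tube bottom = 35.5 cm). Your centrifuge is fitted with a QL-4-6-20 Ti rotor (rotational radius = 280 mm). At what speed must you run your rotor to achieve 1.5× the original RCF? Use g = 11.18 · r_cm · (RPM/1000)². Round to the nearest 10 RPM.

11600 RPM

Original rotor: r = 35.5 / 2 = 17.75 cm
RCF = 11.18 × r × (N/1000)²
RCF_original = 11.18 × 17.75 × (11.9)² = 11.18 × 17.75 × 141.61 ≈ 28,101.8 × g
Target RCF = 1.5 × 28,101.8 ≈ 42,152.7 × g
Your rotor: r = 280 mm = 28.0 cm
42,152.7 = 11.18 × 28 × (N/1000)²
(N/1000)² = 42,152.7 / 313.04 = 134.656
N = 1000 × √134.656 ≈ 11,604.1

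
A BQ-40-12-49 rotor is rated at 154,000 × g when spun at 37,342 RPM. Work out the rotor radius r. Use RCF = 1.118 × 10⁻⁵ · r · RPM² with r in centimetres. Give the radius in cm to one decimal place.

r ≈ 9.9 cm

154000 = 1.118 × 10⁻⁵ × r × (37342)²
r = 154000 / (1.118 × 10⁻⁵ × 1,394,424,964) = 154000 / 15589.67 ≈ 9.878 cm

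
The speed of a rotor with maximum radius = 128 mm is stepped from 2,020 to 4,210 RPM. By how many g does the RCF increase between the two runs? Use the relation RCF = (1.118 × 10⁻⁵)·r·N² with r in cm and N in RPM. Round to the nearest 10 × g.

≈ 1950 g

r = 128 mm = 12.8 cm
RCF₁ = 1.118 × 10⁻⁵ × 12.8 × (2020)² = 1.118 × 10⁻⁵ × 12.8 × 4,080,400 ≈ 583.9 × g
RCF₂ = 1.118 × 10⁻⁵ × 12.8 × (4210)² = 1.118 × 10⁻⁵ × 12.8 × 17,724,100 ≈ 2,536.4 × g
Increase = 2,536.4 − 583.9 = 1,952.5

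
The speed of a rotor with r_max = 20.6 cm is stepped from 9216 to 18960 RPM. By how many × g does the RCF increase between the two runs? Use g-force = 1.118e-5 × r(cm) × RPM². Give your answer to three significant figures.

63200 × g

RCF₁ = 1.118 × 10⁻⁵ × 20.6 × (9216)² = 1.118 × 10⁻⁵ × 20.6 × 84,934,656 ≈ 19,561.1 × g
RCF₂ = 1.118 × 10⁻⁵ × 20.6 × (18960)² = 1.118 × 10⁻⁵ × 20.6 × 359,481,600 ≈ 82,791.5 × g
Increase = 82,791.5 − 19,561.1 = 63,230.4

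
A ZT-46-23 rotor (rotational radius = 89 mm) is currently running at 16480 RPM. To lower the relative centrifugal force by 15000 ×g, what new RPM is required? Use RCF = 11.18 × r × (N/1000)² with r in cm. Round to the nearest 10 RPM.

N₂ ≈ 10990 RPM

r = 89 mm = 8.9 cm
Current RCF = 11.18 × 8.9 × (16.48)² = 11.18 × 8.9 × 271.5904 ≈ 27,023.8 × g
Target RCF = 27,023.8 − 15,000 = 12,023.8 × g
(N/1000)² = 12,023.8 / 99.502 = 120.8398
N = 1000 × √120.8398 ≈ 10,992.7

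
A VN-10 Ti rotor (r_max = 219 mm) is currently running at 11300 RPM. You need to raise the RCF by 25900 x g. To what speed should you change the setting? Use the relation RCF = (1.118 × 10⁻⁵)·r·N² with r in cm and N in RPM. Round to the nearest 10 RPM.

N₂ ≈ 15280 RPM

r = 219 mm = 21.9 cm
Current RCF = 1.118 × 10⁻⁵ × 21.9 × (11300)² = 1.118 × 10⁻⁵ × 21.9 × 127,690,000 ≈ 31,263.9 × g
Target RCF = 31,263.9 + 25,900 = 57,163.9 × g
N² = 57,163.9 / (24.4842 × 10⁻⁵) = 233,472,607
N ≈ √233,472,607 ≈ 15,279.8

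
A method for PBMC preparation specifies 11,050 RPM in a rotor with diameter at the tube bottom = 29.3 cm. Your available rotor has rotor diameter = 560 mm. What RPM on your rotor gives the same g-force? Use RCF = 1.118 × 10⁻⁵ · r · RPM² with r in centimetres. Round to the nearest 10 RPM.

≈ 7990 RPM

Original rotor: r = 29.3 / 2 = 14.65 cm
RCF_original = 1.118 × 10⁻⁵ × 14.65 × (11050)² = 1.118 × 10⁻⁵ × 14.65 × 122,102,500 ≈ 19,998.8 × g
Your rotor: r = 560 mm / 2 = 280 mm = 28 cm
19,998.8 = 1.118 × 10⁻⁵ × 28 × N²
N² = 19,998.8 / (31.304 × 10⁻⁵) = 63,885,765
N ≈ √63,885,765 ≈ 7,992.9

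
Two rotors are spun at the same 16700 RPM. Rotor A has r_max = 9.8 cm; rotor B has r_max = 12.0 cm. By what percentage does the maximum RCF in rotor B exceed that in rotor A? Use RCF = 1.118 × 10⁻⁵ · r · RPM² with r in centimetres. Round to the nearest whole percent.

At equal RPM, RCF scales linearly with r: ratio = 12.0 / 9.8 = 1.2245.
So rotor B delivers 22.4% more g-force.

22%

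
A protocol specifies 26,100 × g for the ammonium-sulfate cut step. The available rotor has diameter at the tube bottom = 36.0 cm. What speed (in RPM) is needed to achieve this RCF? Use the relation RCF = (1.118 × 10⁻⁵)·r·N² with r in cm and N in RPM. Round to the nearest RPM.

≈ 11388 RPM

r = 36.0 / 2 = 18 cm
26,100 = 1.118 × 10⁻⁵ × 18 × N²
N² = 26,100 / (20.124 × 10⁻⁵) = 129,695,886
N ≈ √129,695,886 ≈ 11,388.4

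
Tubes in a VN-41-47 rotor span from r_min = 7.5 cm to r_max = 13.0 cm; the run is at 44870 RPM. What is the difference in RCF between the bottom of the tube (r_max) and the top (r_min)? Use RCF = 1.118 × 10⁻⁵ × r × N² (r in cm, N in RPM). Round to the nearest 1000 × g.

ΔRCF = 1.118 × 10⁻⁵ × (r_max − r_min) × N² = 1.118 × 10⁻⁵ × 5.5 × 2,013,316,900 ≈ 123,798.9

124000 x g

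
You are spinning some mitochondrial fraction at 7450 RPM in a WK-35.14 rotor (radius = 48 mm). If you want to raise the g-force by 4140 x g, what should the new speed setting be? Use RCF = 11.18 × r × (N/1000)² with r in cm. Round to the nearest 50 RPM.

N₂ ≈ 11500 RPM

r = 48 mm = 4.8 cm
Current RCF = 11.18 × 4.8 × (7.45)² = 11.18 × 4.8 × 55.5025 ≈ 2,978.5 × g
Target RCF = 2,978.5 + 4,140 = 7,118.5 × g
(N/1000)² = 7,118.5 / 53.664 = 132.6494
N = 1000 × √132.6494 ≈ 11,517.4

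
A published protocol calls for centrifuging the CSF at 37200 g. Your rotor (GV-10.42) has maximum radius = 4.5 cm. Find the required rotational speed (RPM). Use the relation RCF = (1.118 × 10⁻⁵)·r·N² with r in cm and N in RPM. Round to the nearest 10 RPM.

N ≈ 27190 RPM

37,200 = 1.118 × 10⁻⁵ × 4.5 × N²
N² = 37,200 / (5.031 × 10⁻⁵) = 739,415,623
N ≈ √739,415,623 ≈ 27,192.2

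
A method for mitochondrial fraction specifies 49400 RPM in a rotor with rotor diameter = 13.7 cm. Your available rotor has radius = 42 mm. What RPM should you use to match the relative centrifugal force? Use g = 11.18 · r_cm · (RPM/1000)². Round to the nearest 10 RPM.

Original rotor: r = 13.7 / 2 = 6.85 cm
RCF = 11.18 × r × (N/1000)²
RCF_original = 11.18 × 6.85 × (49.4)² = 11.18 × 6.85 × 2,440.36 ≈ 186,890.1 × g
Your rotor: r = 42 mm = 4.2 cm
186,890.1 = 11.18 × 4.2 × (N/1000)²
(N/1000)² = 186,890.1 / 46.956 = 3980.111
N = 1000 × √3980.111 ≈ 63,088.1

≈ 63090 RPM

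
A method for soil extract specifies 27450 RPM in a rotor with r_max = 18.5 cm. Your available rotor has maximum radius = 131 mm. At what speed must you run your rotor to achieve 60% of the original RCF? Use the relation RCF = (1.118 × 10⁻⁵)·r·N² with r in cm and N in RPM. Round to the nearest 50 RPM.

25250 RPM

RCF_original = 1.118 × 10⁻⁵ × 18.5 × (27450)² = 1.118 × 10⁻⁵ × 18.5 × 753,502,500 ≈ 155,846.9 × g
Target RCF = 0.6 × 155,846.9 ≈ 93,508.1 × g
Your rotor: r = 131 mm = 13.1 cm
93,508.1 = 1.118 × 10⁻⁵ × 13.1 × N²
N² = 93,508.1 / (14.6458 × 10⁻⁵) = 638,463,587
N ≈ √638,463,587 ≈ 25,267.8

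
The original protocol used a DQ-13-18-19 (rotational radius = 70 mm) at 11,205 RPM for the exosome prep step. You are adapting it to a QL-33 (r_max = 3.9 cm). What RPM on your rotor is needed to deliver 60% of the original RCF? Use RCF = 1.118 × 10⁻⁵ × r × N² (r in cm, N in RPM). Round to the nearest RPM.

Original rotor: r = 70 mm = 7.0 cm
RCF = 1.118 × 10⁻⁵ × r × N²
RCF_original = 1.118 × 10⁻⁵ × 7 × (11205)² = 1.118 × 10⁻⁵ × 7 × 125,552,025 ≈ 9,825.7 × g
Target RCF = 0.6 × 9,825.7 ≈ 5,895.4 × g
5,895.4 = 1.118 × 10⁻⁵ × 3.9 × N²
N² = 5,895.4 / (4.3602 × 10⁻⁵) = 135,209,394
N ≈ √135,209,394 ≈ 11,628.0

11628 RPM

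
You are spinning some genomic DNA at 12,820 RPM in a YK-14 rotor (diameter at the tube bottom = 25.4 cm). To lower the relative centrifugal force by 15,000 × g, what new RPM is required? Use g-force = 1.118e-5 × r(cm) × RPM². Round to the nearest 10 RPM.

≈ 7660 RPM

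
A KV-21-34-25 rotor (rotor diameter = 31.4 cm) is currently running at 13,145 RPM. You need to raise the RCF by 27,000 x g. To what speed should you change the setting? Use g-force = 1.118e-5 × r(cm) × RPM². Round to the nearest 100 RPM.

r = 31.4 / 2 = 15.7 cm
Current RCF = 1.118 × 10⁻⁵ × 15.7 × (13145)² = 1.118 × 10⁻⁵ × 15.7 × 172,791,025 ≈ 30,329.3 × g
Target RCF = 30,329.3 + 27,000 = 57,329.3 × g
N² = 57,329.3 / (17.5526 × 10⁻⁵) = 326,614,291
N ≈ √326,614,291 ≈ 18,072.5

18100 RPM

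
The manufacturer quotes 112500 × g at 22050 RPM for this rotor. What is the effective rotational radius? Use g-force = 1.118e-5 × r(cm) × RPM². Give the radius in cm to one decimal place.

RCF = 1.118 × 10⁻⁵ × r × N²
112500 = 1.118 × 10⁻⁵ × r × (22050)²
r = 112500 / (1.118 × 10⁻⁵ × 486,202,500) = 112500 / 5435.744 ≈ 20.696 cm

≈ 20.7 cm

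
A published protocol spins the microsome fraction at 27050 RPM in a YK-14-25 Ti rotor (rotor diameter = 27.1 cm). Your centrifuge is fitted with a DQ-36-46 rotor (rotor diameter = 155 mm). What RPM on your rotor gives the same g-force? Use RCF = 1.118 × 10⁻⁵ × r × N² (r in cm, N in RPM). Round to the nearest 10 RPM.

35770 RPM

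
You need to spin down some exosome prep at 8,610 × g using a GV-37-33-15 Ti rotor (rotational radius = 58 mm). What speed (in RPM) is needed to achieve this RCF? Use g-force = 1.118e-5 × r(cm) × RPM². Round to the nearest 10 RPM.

11520 RPM

r = 58 mm = 5.8 cm
8,610 = 1.118 × 10⁻⁵ × 5.8 × N²
N² = 8,610 / (6.4844 × 10⁻⁵) = 132,780,211
N ≈ √132,780,211 ≈ 11,523.0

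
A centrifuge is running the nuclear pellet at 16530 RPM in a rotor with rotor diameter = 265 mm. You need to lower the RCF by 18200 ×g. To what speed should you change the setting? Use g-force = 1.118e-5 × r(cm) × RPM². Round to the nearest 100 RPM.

≈ 12300 RPM

r = 265 mm / 2 = 132.5 mm = 13.25 cm
Current RCF = 1.118 × 10⁻⁵ × 13.25 × (16530)² = 1.118 × 10⁻⁵ × 13.25 × 273,240,900 ≈ 40,476.5 × g
Target RCF = 40,476.5 − 18,200 = 22,276.5 × g
N² = 22,276.5 / (14.8135 × 10⁻⁵) = 150,379,721
N ≈ √150,379,721 ≈ 12,262.9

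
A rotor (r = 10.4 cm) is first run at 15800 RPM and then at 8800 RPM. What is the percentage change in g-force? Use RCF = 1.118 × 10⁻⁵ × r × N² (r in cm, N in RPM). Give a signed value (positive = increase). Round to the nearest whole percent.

RCF ∝ N², so the ratio is (8800/15800)² = (0.556962)² = 0.3102.
Change = 0.3102 − 1 = -0.6898 → -69.0%.

-69%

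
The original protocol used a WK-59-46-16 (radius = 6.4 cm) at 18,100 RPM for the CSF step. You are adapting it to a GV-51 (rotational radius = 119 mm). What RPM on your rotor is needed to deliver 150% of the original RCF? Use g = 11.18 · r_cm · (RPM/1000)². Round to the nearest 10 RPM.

RCF_original = 11.18 × 6.4 × (18.1)² = 11.18 × 6.4 × 327.61 ≈ 23,441.2 × g
Target RCF = 1.5 × 23,441.2 ≈ 35,161.8 × g
Your rotor: r = 119 mm = 11.9 cm
35,161.8 = 11.18 × 11.9 × (N/1000)²
(N/1000)² = 35,161.8 / 133.042 = 264.291
N = 1000 × √264.291 ≈ 16,257.0

≈ 16260 RPM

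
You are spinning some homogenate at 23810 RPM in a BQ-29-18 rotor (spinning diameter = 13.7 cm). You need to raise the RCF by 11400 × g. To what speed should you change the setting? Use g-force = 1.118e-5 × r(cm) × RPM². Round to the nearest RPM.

26754 RPM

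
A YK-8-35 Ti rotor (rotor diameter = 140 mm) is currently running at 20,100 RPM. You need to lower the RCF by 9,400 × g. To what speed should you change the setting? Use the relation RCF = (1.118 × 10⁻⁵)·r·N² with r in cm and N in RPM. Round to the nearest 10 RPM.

N₂ ≈ 16850 RPM

r = 140 mm / 2 = 70 mm = 7 cm
Current RCF = 1.118 × 10⁻⁵ × 7 × (20100)² = 1.118 × 10⁻⁵ × 7 × 404,010,000 ≈ 31,617.8 × g
Target RCF = 31,617.8 − 9,400 = 22,217.8 × g
N² = 22,217.8 / (7.826 × 10⁻⁵) = 283,897,266
N ≈ √283,897,266 ≈ 16,849.3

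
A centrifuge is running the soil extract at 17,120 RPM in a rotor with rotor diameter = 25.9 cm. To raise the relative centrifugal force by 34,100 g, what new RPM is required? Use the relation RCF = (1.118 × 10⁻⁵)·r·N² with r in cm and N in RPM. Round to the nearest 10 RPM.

r = 25.9 / 2 = 12.95 cm
Current RCF = 1.118 × 10⁻⁵ × 12.95 × (17120)² = 1.118 × 10⁻⁵ × 12.95 × 293,094,400 ≈ 42,434.5 × g
Target RCF = 42,434.5 + 34,100 = 76,534.5 × g
N² = 76,534.5 / (14.4781 × 10⁻⁵) = 528,622,540
N ≈ √528,622,540 ≈ 22,991.8

≈ 22990 RPM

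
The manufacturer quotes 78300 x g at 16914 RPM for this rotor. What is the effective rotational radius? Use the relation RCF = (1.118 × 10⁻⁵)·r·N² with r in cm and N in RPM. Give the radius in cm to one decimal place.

RCF = 1.118 × 10⁻⁵ × r × N²
78300 = 1.118 × 10⁻⁵ × r × (16914)²
r = 78300 / (1.118 × 10⁻⁵ × 286,083,396) = 78300 / 3198.412 ≈ 24.481 cm

24.5 cm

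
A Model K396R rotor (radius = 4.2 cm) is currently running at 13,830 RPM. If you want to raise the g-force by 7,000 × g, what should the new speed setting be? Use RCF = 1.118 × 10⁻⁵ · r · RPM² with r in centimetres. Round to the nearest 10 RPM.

≈ 18450 RPM

Current RCF = 1.118 × 10⁻⁵ × 4.2 × (13830)² = 1.118 × 10⁻⁵ × 4.2 × 191,268,900 ≈ 8,981.2 × g
Target RCF = 8,981.2 + 7,000 = 15,981.2 × g
N² = 15,981.2 / (4.6956 × 10⁻⁵) = 340,344,152
N ≈ √340,344,152 ≈ 18,448.4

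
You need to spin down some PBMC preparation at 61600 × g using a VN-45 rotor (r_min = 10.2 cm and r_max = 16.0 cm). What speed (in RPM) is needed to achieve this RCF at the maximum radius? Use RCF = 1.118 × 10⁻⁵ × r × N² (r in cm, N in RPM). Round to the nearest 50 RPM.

18550 RPM

Use r_max = 16.0 cm.
61,600 = 1.118 × 10⁻⁵ × 16 × N²
N² = 61,600 / (17.888 × 10⁻⁵) = 344,364,937
N ≈ √344,364,937 ≈ 18,557.1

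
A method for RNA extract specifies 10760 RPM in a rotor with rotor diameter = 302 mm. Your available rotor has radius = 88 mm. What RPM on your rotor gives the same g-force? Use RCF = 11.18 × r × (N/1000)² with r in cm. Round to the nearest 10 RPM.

14090 RPM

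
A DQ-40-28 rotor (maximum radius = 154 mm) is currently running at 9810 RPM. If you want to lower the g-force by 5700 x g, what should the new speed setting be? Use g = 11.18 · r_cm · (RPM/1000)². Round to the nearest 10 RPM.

7950 RPM

r = 154 mm = 15.4 cm
Current RCF = 11.18 × 15.4 × (9.81)² = 11.18 × 15.4 × 96.2361 ≈ 16,569.2 × g
Target RCF = 16,569.2 − 5,700 = 10,869.2 × g
(N/1000)² = 10,869.2 / 172.172 = 63.12989
N = 1000 × √63.12989 ≈ 7,945.4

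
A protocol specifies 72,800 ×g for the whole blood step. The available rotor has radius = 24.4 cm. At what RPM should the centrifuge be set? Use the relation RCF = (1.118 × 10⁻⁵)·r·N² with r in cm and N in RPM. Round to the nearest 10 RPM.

72,800 = 1.118 × 10⁻⁵ × 24.4 × N²
N² = 72,800 / (27.2792 × 10⁻⁵) = 266,869,996
N ≈ √266,869,996 ≈ 16,336.2

≈ 16340 RPM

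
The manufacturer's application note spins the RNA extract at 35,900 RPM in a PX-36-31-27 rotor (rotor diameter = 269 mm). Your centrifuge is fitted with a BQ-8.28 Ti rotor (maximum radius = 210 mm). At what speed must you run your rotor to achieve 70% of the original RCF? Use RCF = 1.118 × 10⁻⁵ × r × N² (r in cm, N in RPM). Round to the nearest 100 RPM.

≈ 24000 RPM

Original rotor: r = 269 mm / 2 = 134.5 mm = 13.45 cm
RCF = 1.118 × 10⁻⁵ × r × N²
RCF_original = 1.118 × 10⁻⁵ × 13.45 × (35900)² = 1.118 × 10⁻⁵ × 13.45 × 1,288,810,000 ≈ 193,799.6 × g
Target RCF = 0.7 × 193,799.6 ≈ 135,659.7 × g
Your rotor: r = 210 mm = 21.0 cm
135,659.7 = 1.118 × 10⁻⁵ × 21 × N²
N² = 135,659.7 / (23.478 × 10⁻⁵) = 577,816,254
N ≈ √577,816,254 ≈ 24,037.8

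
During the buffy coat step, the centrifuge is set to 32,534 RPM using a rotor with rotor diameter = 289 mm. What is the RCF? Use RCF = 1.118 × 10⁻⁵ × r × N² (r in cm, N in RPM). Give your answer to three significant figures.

r = 289 mm / 2 = 144.5 mm = 14.45 cm
RCF = 1.118 × 10⁻⁵ × r × N²
RCF = 1.118 × 10⁻⁵ × 14.45 × (32534)² = 1.118 × 10⁻⁵ × 14.45 × 1,058,461,156 ≈ 170,995.5 × g

171000 ×g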